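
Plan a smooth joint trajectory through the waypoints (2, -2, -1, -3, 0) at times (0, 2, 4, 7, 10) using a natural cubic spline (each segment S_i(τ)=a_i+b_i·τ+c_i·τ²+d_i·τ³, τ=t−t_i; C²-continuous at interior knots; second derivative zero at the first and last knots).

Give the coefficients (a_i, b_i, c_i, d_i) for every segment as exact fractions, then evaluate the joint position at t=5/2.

  seg 0: a=2 b=-2311/840 c=0 d=631/3360
  seg 1: a=-2 b=-209/420 c=631/560 d=-211/672
  seg 2: a=-1 b=29/120 c=-53/70 d=229/1512
  seg 3: a=-3 b=-89/420 c=509/840 d=-509/7560
S(5/2) = -17977/8960

Δ: Δ0=-2, Δ1=1/2, Δ2=-2/3, Δ3=1
row 1: diag=8, rhs=15; c'=1/4, d'=15/8
row 2: denom=10−2·1/4=19/2; d'=(-7−2·15/8)/(19/2)=-43/38
row 3: denom=12−3·6/19=210/19; d'=(10−3·-43/38)/(210/19)=509/420
back: M3=509/420
back: M2=-43/38−6/19·509/420=-53/35
back: M1=15/8−1/4·-53/35=631/280
M: M0=0, M1=631/280, M2=-53/35, M3=509/420, M4=0
seg 0: a=2, c=M0/2=0, d=(M1−M0)/(6·2)=631/3360, b=Δ0−h0·(2M0+M1)/6=-2311/840
seg 1: a=-2, c=M1/2=631/560, d=(M2−M1)/(6·2)=-211/672, b=Δ1−h1·(2M1+M2)/6=-209/420
seg 2: a=-1, c=M2/2=-53/70, d=(M3−M2)/(6·3)=229/1512, b=Δ2−h2·(2M2+M3)/6=29/120
seg 3: a=-3, c=M3/2=509/840, d=(M4−M3)/(6·3)=-509/7560, b=Δ3−h3·(2M3+M4)/6=-89/420
t_q=5/2 → seg 1, τ=1/2; S=-2+-209/420·τ+631/560·τ²+-211/672·τ³=-17977/8960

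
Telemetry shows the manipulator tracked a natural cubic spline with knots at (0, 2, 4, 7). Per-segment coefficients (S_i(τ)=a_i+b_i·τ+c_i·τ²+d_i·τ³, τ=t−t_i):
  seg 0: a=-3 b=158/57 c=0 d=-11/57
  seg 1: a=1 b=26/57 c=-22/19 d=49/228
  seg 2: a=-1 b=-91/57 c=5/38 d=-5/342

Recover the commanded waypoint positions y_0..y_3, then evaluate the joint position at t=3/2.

y_0 = S_0(0) = a_0 = -3
y_1 = S_1(0) = a_1 = 1
y_2 = S_2(0) = a_2 = -1
y_3 = S_2(3) = -5
t_q=3/2 is in segment 0 (τ=3/2); S_0(τ)=77/152

y_0=-3 y_1=1 y_2=-1 y_3=-5
S(3/2) = 77/152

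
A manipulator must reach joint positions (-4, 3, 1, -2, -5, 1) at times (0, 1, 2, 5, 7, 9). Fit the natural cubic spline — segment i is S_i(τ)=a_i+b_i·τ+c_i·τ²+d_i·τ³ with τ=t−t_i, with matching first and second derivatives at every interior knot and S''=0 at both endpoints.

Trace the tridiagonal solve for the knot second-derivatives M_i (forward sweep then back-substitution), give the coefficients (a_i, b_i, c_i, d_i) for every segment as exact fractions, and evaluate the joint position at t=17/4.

  seg 0: a=-4 b=1765/188 c=0 d=-449/188
  seg 1: a=3 b=209/94 c=-1347/188 d=553/188
  seg 2: a=1 b=-617/188 c=78/47 d=-169/564
  seg 3: a=-2 b=-133/94 c=-195/188 d=187/376
  seg 4: a=-5 b=19/47 c=183/94 d=-61/188
S(17/4) = -16795/12032

Δ: Δ0=7, Δ1=-2, Δ2=-1, Δ3=-3/2, Δ4=3
row 1: diag=4, rhs=-54; c'=1/4, d'=-27/2
row 2: denom=8−1·1/4=31/4; d'=(6−1·-27/2)/(31/4)=78/31
row 3: denom=10−3·12/31=274/31; d'=(-3−3·78/31)/(274/31)=-327/274
row 4: denom=8−2·31/137=1034/137; d'=(27−2·-327/274)/(1034/137)=183/47
back: M4=183/47
back: M3=-327/274−31/137·183/47=-195/94
back: M2=78/31−12/31·-195/94=156/47
back: M1=-27/2−1/4·156/47=-1347/94
M: M0=0, M1=-1347/94, M2=156/47, M3=-195/94, M4=183/47, M5=0
seg 0: a=-4, c=M0/2=0, d=(M1−M0)/(6·1)=-449/188, b=Δ0−h0·(2M0+M1)/6=1765/188
seg 1: a=3, c=M1/2=-1347/188, d=(M2−M1)/(6·1)=553/188, b=Δ1−h1·(2M1+M2)/6=209/94
seg 2: a=1, c=M2/2=78/47, d=(M3−M2)/(6·3)=-169/564, b=Δ2−h2·(2M2+M3)/6=-617/188
seg 3: a=-2, c=M3/2=-195/188, d=(M4−M3)/(6·2)=187/376, b=Δ3−h3·(2M3+M4)/6=-133/94
seg 4: a=-5, c=M4/2=183/94, d=(M5−M4)/(6·2)=-61/188, b=Δ4−h4·(2M4+M5)/6=19/47
t_q=17/4 → seg 2, τ=9/4; S=1+-617/188·τ+78/47·τ²+-169/564·τ³=-16795/12032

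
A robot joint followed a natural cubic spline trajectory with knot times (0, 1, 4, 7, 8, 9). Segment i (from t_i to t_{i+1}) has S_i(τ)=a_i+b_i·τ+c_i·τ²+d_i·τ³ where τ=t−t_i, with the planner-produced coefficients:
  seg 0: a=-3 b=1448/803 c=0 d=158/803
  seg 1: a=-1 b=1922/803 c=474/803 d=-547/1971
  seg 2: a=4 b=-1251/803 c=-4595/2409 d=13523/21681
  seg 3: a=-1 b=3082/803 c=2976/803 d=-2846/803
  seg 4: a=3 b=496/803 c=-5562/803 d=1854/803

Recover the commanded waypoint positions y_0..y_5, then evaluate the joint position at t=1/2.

y_0 = S_0(0) = a_0 = -3
y_1 = S_1(0) = a_1 = -1
y_2 = S_2(0) = a_2 = 4
y_3 = S_3(0) = a_3 = -1
y_4 = S_4(0) = a_4 = 3
y_5 = S_4(1) = -1
t_q=1/2 is in segment 0 (τ=1/2); S_0(τ)=-6661/3212

y_0=-3 y_1=-1 y_2=4 y_3=-1 y_4=3 y_5=-1
S(1/2) = -6661/3212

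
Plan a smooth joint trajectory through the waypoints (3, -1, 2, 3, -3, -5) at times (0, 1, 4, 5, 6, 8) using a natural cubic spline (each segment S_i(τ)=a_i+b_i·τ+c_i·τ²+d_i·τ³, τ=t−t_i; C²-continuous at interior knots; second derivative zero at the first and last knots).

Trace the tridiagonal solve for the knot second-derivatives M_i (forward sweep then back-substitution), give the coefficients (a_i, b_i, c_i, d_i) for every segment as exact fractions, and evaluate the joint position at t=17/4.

  seg 0: a=3 b=-5617/1217 c=0 d=749/1217
  seg 1: a=-1 b=-3370/1217 c=2247/1217 d=-718/3651
  seg 2: a=2 b=3650/1217 c=93/1217 d=-2526/1217
  seg 3: a=3 b=-3742/1217 c=-7485/1217 d=3925/1217
  seg 4: a=-3 b=-6937/1217 c=4290/1217 d=-715/1217
S(17/4) = 106011/38944

Δ: Δ0=-4, Δ1=1, Δ2=1, Δ3=-6, Δ4=-1
row 1: diag=8, rhs=30; c'=3/8, d'=15/4
row 2: denom=8−3·3/8=55/8; d'=(0−3·15/4)/(55/8)=-18/11
row 3: denom=4−1·8/55=212/55; d'=(-42−1·-18/11)/(212/55)=-555/53
row 4: denom=6−1·55/212=1217/212; d'=(30−1·-555/53)/(1217/212)=8580/1217
back: M4=8580/1217
back: M3=-555/53−55/212·8580/1217=-14970/1217
back: M2=-18/11−8/55·-14970/1217=186/1217
back: M1=15/4−3/8·186/1217=4494/1217
M: M0=0, M1=4494/1217, M2=186/1217, M3=-14970/1217, M4=8580/1217, M5=0
seg 0: a=3, c=M0/2=0, d=(M1−M0)/(6·1)=749/1217, b=Δ0−h0·(2M0+M1)/6=-5617/1217
seg 1: a=-1, c=M1/2=2247/1217, d=(M2−M1)/(6·3)=-718/3651, b=Δ1−h1·(2M1+M2)/6=-3370/1217
seg 2: a=2, c=M2/2=93/1217, d=(M3−M2)/(6·1)=-2526/1217, b=Δ2−h2·(2M2+M3)/6=3650/1217
seg 3: a=3, c=M3/2=-7485/1217, d=(M4−M3)/(6·1)=3925/1217, b=Δ3−h3·(2M3+M4)/6=-3742/1217
seg 4: a=-3, c=M4/2=4290/1217, d=(M5−M4)/(6·2)=-715/1217, b=Δ4−h4·(2M4+M5)/6=-6937/1217
t_q=17/4 → seg 2, τ=1/4; S=2+3650/1217·τ+93/1217·τ²+-2526/1217·τ³=106011/38944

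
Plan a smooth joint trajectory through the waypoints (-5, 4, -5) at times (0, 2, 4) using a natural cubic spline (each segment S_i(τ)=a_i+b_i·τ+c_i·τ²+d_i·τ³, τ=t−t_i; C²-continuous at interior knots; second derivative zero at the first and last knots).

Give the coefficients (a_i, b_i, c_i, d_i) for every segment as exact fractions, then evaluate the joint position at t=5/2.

Δ: Δ0=9/2, Δ1=-9/2
row 1: diag=8, rhs=-54; c'=1/4, d'=-27/4
back: M1=-27/4
M: M0=0, M1=-27/4, M2=0
seg 0: a=-5, c=M0/2=0, d=(M1−M0)/(6·2)=-9/16, b=Δ0−h0·(2M0+M1)/6=27/4
seg 1: a=4, c=M1/2=-27/8, d=(M2−M1)/(6·2)=9/16, b=Δ1−h1·(2M1+M2)/6=0
t_q=5/2 → seg 1, τ=1/2; S=4+0·τ+-27/8·τ²+9/16·τ³=413/128

  seg 0: a=-5 b=27/4 c=0 d=-9/16
  seg 1: a=4 b=0 c=-27/8 d=9/16
S(5/2) = 413/128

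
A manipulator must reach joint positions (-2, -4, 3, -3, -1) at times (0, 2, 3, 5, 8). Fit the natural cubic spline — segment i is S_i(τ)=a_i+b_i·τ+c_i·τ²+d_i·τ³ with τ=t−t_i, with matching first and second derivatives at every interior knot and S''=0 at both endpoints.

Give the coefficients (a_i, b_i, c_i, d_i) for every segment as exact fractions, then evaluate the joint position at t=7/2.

  seg 0: a=-2 b=-2155/489 c=0 d=833/978
  seg 1: a=-4 b=2843/489 c=833/163 d=-1919/489
  seg 2: a=3 b=2084/489 c=-1086/163 d=2965/1956
  seg 3: a=-3 b=-2053/489 c=793/326 d=-793/2934
S(7/2) = 19063/5216

Δ: Δ0=-1, Δ1=7, Δ2=-3, Δ3=2/3
row 1: diag=6, rhs=48; c'=1/6, d'=8
row 2: denom=6−1·1/6=35/6; d'=(-60−1·8)/(35/6)=-408/35
row 3: denom=10−2·12/35=326/35; d'=(22−2·-408/35)/(326/35)=793/163
back: M3=793/163
back: M2=-408/35−12/35·793/163=-2172/163
back: M1=8−1/6·-2172/163=1666/163
M: M0=0, M1=1666/163, M2=-2172/163, M3=793/163, M4=0
seg 0: a=-2, c=M0/2=0, d=(M1−M0)/(6·2)=833/978, b=Δ0−h0·(2M0+M1)/6=-2155/489
seg 1: a=-4, c=M1/2=833/163, d=(M2−M1)/(6·1)=-1919/489, b=Δ1−h1·(2M1+M2)/6=2843/489
seg 2: a=3, c=M2/2=-1086/163, d=(M3−M2)/(6·2)=2965/1956, b=Δ2−h2·(2M2+M3)/6=2084/489
seg 3: a=-3, c=M3/2=793/326, d=(M4−M3)/(6·3)=-793/2934, b=Δ3−h3·(2M3+M4)/6=-2053/489
t_q=7/2 → seg 2, τ=1/2; S=3+2084/489·τ+-1086/163·τ²+2965/1956·τ³=19063/5216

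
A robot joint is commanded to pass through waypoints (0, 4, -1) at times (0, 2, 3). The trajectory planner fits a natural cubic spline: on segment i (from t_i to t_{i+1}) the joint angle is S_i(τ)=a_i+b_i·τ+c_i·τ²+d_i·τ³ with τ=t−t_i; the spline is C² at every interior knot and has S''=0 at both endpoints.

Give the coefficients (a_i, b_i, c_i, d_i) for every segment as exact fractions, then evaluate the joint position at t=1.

Δ: Δ0=2, Δ1=-5
row 1: diag=6, rhs=-42; c'=1/6, d'=-7
back: M1=-7
M: M0=0, M1=-7, M2=0
seg 0: a=0, c=M0/2=0, d=(M1−M0)/(6·2)=-7/12, b=Δ0−h0·(2M0+M1)/6=13/3
seg 1: a=4, c=M1/2=-7/2, d=(M2−M1)/(6·1)=7/6, b=Δ1−h1·(2M1+M2)/6=-8/3
t_q=1 → seg 0, τ=1; S=0+13/3·τ+0·τ²+-7/12·τ³=15/4

  seg 0: a=0 b=13/3 c=0 d=-7/12
  seg 1: a=4 b=-8/3 c=-7/2 d=7/6
S(1) = 15/4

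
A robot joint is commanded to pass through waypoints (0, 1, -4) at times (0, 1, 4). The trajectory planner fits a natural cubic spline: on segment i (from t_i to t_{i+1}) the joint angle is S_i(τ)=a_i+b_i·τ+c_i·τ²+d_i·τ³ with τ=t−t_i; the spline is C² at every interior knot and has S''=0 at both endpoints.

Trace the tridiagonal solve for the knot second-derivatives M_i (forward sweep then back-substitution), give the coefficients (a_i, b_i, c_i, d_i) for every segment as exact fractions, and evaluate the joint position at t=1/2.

Δ: Δ0=1, Δ1=-5/3
row 1: diag=8, rhs=-16; c'=3/8, d'=-2
back: M1=-2
M: M0=0, M1=-2, M2=0
seg 0: a=0, c=M0/2=0, d=(M1−M0)/(6·1)=-1/3, b=Δ0−h0·(2M0+M1)/6=4/3
seg 1: a=1, c=M1/2=-1, d=(M2−M1)/(6·3)=1/9, b=Δ1−h1·(2M1+M2)/6=1/3
t_q=1/2 → seg 0, τ=1/2; S=0+4/3·τ+0·τ²+-1/3·τ³=5/8

  seg 0: a=0 b=4/3 c=0 d=-1/3
  seg 1: a=1 b=1/3 c=-1 d=1/9
S(1/2) = 5/8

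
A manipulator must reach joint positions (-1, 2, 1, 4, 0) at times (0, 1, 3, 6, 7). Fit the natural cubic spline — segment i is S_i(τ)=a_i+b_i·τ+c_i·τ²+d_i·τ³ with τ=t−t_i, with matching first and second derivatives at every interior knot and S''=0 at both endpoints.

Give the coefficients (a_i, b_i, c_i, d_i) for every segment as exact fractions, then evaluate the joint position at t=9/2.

  seg 0: a=-1 b=2969/788 c=0 d=-605/788
  seg 1: a=2 b=577/394 c=-1815/788 d=1041/1576
  seg 2: a=1 b=35/197 c=327/197 d=-91/197
  seg 3: a=4 b=-460/197 c=-492/197 d=164/197
S(9/2) = 5425/1576

Δ: Δ0=3, Δ1=-1/2, Δ2=1, Δ3=-4
row 1: diag=6, rhs=-21; c'=1/3, d'=-7/2
row 2: denom=10−2·1/3=28/3; d'=(9−2·-7/2)/(28/3)=12/7
row 3: denom=8−3·9/28=197/28; d'=(-30−3·12/7)/(197/28)=-984/197
back: M3=-984/197
back: M2=12/7−9/28·-984/197=654/197
back: M1=-7/2−1/3·654/197=-1815/394
M: M0=0, M1=-1815/394, M2=654/197, M3=-984/197, M4=0
seg 0: a=-1, c=M0/2=0, d=(M1−M0)/(6·1)=-605/788, b=Δ0−h0·(2M0+M1)/6=2969/788
seg 1: a=2, c=M1/2=-1815/788, d=(M2−M1)/(6·2)=1041/1576, b=Δ1−h1·(2M1+M2)/6=577/394
seg 2: a=1, c=M2/2=327/197, d=(M3−M2)/(6·3)=-91/197, b=Δ2−h2·(2M2+M3)/6=35/197
seg 3: a=4, c=M3/2=-492/197, d=(M4−M3)/(6·1)=164/197, b=Δ3−h3·(2M3+M4)/6=-460/197
t_q=9/2 → seg 2, τ=3/2; S=1+35/197·τ+327/197·τ²+-91/197·τ³=5425/1576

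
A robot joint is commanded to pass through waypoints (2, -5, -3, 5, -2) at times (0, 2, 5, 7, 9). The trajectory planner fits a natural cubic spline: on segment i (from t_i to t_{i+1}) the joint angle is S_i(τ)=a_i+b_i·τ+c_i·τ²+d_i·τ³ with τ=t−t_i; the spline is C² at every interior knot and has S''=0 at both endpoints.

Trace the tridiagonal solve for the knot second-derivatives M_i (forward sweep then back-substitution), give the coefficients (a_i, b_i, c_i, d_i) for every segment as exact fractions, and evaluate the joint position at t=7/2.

  seg 0: a=2 b=-4187/1032 c=0 d=575/4128
  seg 1: a=-5 b=-1231/516 c=575/688 d=125/2064
  seg 2: a=-3 b=8801/2064 c=475/344 d=-6245/8256
  seg 3: a=5 b=733/1032 c=-4345/1376 d=4345/8256
S(7/2) = -35741/5504

Δ: Δ0=-7/2, Δ1=2/3, Δ2=4, Δ3=-7/2
row 1: diag=10, rhs=25; c'=3/10, d'=5/2
row 2: denom=10−3·3/10=91/10; d'=(20−3·5/2)/(91/10)=125/91
row 3: denom=8−2·20/91=688/91; d'=(-45−2·125/91)/(688/91)=-4345/688
back: M3=-4345/688
back: M2=125/91−20/91·-4345/688=475/172
back: M1=5/2−3/10·475/172=575/344
M: M0=0, M1=575/344, M2=475/172, M3=-4345/688, M4=0
seg 0: a=2, c=M0/2=0, d=(M1−M0)/(6·2)=575/4128, b=Δ0−h0·(2M0+M1)/6=-4187/1032
seg 1: a=-5, c=M1/2=575/688, d=(M2−M1)/(6·3)=125/2064, b=Δ1−h1·(2M1+M2)/6=-1231/516
seg 2: a=-3, c=M2/2=475/344, d=(M3−M2)/(6·2)=-6245/8256, b=Δ2−h2·(2M2+M3)/6=8801/2064
seg 3: a=5, c=M3/2=-4345/1376, d=(M4−M3)/(6·2)=4345/8256, b=Δ3−h3·(2M3+M4)/6=733/1032
t_q=7/2 → seg 1, τ=3/2; S=-5+-1231/516·τ+575/688·τ²+125/2064·τ³=-35741/5504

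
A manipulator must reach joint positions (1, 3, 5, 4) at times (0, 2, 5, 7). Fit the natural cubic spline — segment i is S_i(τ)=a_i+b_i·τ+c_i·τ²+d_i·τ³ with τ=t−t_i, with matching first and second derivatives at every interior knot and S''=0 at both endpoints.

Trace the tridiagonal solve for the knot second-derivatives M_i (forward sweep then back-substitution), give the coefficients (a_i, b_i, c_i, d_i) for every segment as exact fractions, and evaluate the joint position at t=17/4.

Δ: Δ0=1, Δ1=2/3, Δ2=-1/2
row 1: diag=10, rhs=-2; c'=3/10, d'=-1/5
row 2: denom=10−3·3/10=91/10; d'=(-7−3·-1/5)/(91/10)=-64/91
back: M2=-64/91
back: M1=-1/5−3/10·-64/91=1/91
M: M0=0, M1=1/91, M2=-64/91, M3=0
seg 0: a=1, c=M0/2=0, d=(M1−M0)/(6·2)=1/1092, b=Δ0−h0·(2M0+M1)/6=272/273
seg 1: a=3, c=M1/2=1/182, d=(M2−M1)/(6·3)=-5/126, b=Δ1−h1·(2M1+M2)/6=275/273
seg 2: a=5, c=M2/2=-32/91, d=(M3−M2)/(6·2)=16/273, b=Δ2−h2·(2M2+M3)/6=-17/546
t_q=17/4 → seg 1, τ=9/4; S=3+275/273·τ+1/182·τ²+-5/126·τ³=56403/11648

  seg 0: a=1 b=272/273 c=0 d=1/1092
  seg 1: a=3 b=275/273 c=1/182 d=-5/126
  seg 2: a=5 b=-17/546 c=-32/91 d=16/273
S(17/4) = 56403/11648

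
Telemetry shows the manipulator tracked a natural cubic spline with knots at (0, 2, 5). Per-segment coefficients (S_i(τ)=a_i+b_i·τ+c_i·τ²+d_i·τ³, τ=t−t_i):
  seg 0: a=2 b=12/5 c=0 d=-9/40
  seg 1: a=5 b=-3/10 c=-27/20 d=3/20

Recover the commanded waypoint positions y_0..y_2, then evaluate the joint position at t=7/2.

y_0 = S_0(0) = a_0 = 2
y_1 = S_1(0) = a_1 = 5
y_2 = S_1(3) = -4
t_q=7/2 is in segment 1 (τ=3/2); S_1(τ)=323/160

y_0=2 y_1=5 y_2=-4
S(7/2) = 323/160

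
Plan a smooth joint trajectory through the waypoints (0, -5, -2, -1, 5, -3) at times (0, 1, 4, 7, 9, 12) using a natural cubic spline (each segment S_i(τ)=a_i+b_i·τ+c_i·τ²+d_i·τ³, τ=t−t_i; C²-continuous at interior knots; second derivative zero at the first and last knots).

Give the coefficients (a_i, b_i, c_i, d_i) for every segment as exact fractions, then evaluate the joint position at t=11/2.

  seg 0: a=0 b=-7511/1272 c=0 d=1151/1272
  seg 1: a=-5 b=-2029/636 c=1151/424 d=-5029/11448
  seg 2: a=-2 b=1573/1272 c=-197/159 d=1193/3816
  seg 3: a=-1 b=1427/636 c=2003/1272 d=-761/1272
  seg 4: a=5 b=289/212 c=-2563/1272 d=2563/11448
S(11/2) = -6369/3392

Δ: Δ0=-5, Δ1=1, Δ2=1/3, Δ3=3, Δ4=-8/3
row 1: diag=8, rhs=36; c'=3/8, d'=9/2
row 2: denom=12−3·3/8=87/8; d'=(-4−3·9/2)/(87/8)=-140/87
row 3: denom=10−3·8/29=266/29; d'=(16−3·-140/87)/(266/29)=302/133
row 4: denom=10−2·29/133=1272/133; d'=(-34−2·302/133)/(1272/133)=-2563/636
back: M4=-2563/636
back: M3=302/133−29/133·-2563/636=2003/636
back: M2=-140/87−8/29·2003/636=-394/159
back: M1=9/2−3/8·-394/159=1151/212
M: M0=0, M1=1151/212, M2=-394/159, M3=2003/636, M4=-2563/636, M5=0
seg 0: a=0, c=M0/2=0, d=(M1−M0)/(6·1)=1151/1272, b=Δ0−h0·(2M0+M1)/6=-7511/1272
seg 1: a=-5, c=M1/2=1151/424, d=(M2−M1)/(6·3)=-5029/11448, b=Δ1−h1·(2M1+M2)/6=-2029/636
seg 2: a=-2, c=M2/2=-197/159, d=(M3−M2)/(6·3)=1193/3816, b=Δ2−h2·(2M2+M3)/6=1573/1272
seg 3: a=-1, c=M3/2=2003/1272, d=(M4−M3)/(6·2)=-761/1272, b=Δ3−h3·(2M3+M4)/6=1427/636
seg 4: a=5, c=M4/2=-2563/1272, d=(M5−M4)/(6·3)=2563/11448, b=Δ4−h4·(2M4+M5)/6=289/212
t_q=11/2 → seg 2, τ=3/2; S=-2+1573/1272·τ+-197/159·τ²+1193/3816·τ³=-6369/3392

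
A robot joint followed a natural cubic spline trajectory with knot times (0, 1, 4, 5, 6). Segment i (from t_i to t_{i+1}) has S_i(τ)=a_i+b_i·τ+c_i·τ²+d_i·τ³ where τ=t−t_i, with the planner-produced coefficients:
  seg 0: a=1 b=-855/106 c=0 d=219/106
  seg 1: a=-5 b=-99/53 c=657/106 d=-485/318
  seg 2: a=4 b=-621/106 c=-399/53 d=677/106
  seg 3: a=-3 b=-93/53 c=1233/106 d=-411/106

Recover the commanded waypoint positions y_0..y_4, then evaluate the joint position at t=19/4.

y_0=1 y_1=-5 y_2=4 y_3=-3 y_4=3
S(19/4) = -13121/6784

y_0 = S_0(0) = a_0 = 1
y_1 = S_1(0) = a_1 = -5
y_2 = S_2(0) = a_2 = 4
y_3 = S_3(0) = a_3 = -3
y_4 = S_3(1) = 3
t_q=19/4 is in segment 2 (τ=3/4); S_2(τ)=-13121/6784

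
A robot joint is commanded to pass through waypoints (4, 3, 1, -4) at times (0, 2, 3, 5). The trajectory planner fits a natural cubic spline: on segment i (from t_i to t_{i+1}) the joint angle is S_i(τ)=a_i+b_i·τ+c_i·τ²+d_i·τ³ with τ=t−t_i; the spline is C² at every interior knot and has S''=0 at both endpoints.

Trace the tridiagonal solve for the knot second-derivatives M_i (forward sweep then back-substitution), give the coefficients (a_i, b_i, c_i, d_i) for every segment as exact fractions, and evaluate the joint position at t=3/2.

Δ: Δ0=-1/2, Δ1=-2, Δ2=-5/2
row 1: diag=6, rhs=-9; c'=1/6, d'=-3/2
row 2: denom=6−1·1/6=35/6; d'=(-3−1·-3/2)/(35/6)=-9/35
back: M2=-9/35
back: M1=-3/2−1/6·-9/35=-51/35
M: M0=0, M1=-51/35, M2=-9/35, M3=0
seg 0: a=4, c=M0/2=0, d=(M1−M0)/(6·2)=-17/140, b=Δ0−h0·(2M0+M1)/6=-1/70
seg 1: a=3, c=M1/2=-51/70, d=(M2−M1)/(6·1)=1/5, b=Δ1−h1·(2M1+M2)/6=-103/70
seg 2: a=1, c=M2/2=-9/70, d=(M3−M2)/(6·2)=3/140, b=Δ2−h2·(2M2+M3)/6=-163/70
t_q=3/2 → seg 0, τ=3/2; S=4+-1/70·τ+0·τ²+-17/140·τ³=571/160

  seg 0: a=4 b=-1/70 c=0 d=-17/140
  seg 1: a=3 b=-103/70 c=-51/70 d=1/5
  seg 2: a=1 b=-163/70 c=-9/70 d=3/140
S(3/2) = 571/160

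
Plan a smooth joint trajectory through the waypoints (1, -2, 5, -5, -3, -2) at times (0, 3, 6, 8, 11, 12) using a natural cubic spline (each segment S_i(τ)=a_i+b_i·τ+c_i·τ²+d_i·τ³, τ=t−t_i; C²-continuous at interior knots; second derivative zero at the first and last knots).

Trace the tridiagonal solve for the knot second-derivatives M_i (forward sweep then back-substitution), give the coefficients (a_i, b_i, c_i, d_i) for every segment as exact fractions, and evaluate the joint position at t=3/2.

Δ: Δ0=-1, Δ1=7/3, Δ2=-5, Δ3=2/3, Δ4=1
row 1: diag=12, rhs=20; c'=1/4, d'=5/3
row 2: denom=10−3·1/4=37/4; d'=(-44−3·5/3)/(37/4)=-196/37
row 3: denom=10−2·8/37=354/37; d'=(34−2·-196/37)/(354/37)=275/59
row 4: denom=8−3·37/118=833/118; d'=(2−3·275/59)/(833/118)=-202/119
back: M4=-202/119
back: M3=275/59−37/118·-202/119=618/119
back: M2=-196/37−8/37·618/119=-764/119
back: M1=5/3−1/4·-764/119=1168/357
M: M0=0, M1=1168/357, M2=-764/119, M3=618/119, M4=-202/119, M5=0
seg 0: a=1, c=M0/2=0, d=(M1−M0)/(6·3)=584/3213, b=Δ0−h0·(2M0+M1)/6=-941/357
seg 1: a=-2, c=M1/2=584/357, d=(M2−M1)/(6·3)=-1730/3213, b=Δ1−h1·(2M1+M2)/6=811/357
seg 2: a=5, c=M2/2=-382/119, d=(M3−M2)/(6·2)=691/714, b=Δ2−h2·(2M2+M3)/6=-125/51
seg 3: a=-5, c=M3/2=309/119, d=(M4−M3)/(6·3)=-410/1071, b=Δ3−h3·(2M3+M4)/6=-1313/357
seg 4: a=-3, c=M4/2=-101/119, d=(M5−M4)/(6·1)=101/357, b=Δ4−h4·(2M4+M5)/6=559/357
t_q=3/2 → seg 0, τ=3/2; S=1+-941/357·τ+0·τ²+584/3213·τ³=-557/238

  seg 0: a=1 b=-941/357 c=0 d=584/3213
  seg 1: a=-2 b=811/357 c=584/357 d=-1730/3213
  seg 2: a=5 b=-125/51 c=-382/119 d=691/714
  seg 3: a=-5 b=-1313/357 c=309/119 d=-410/1071
  seg 4: a=-3 b=559/357 c=-101/119 d=101/357
S(3/2) = -557/238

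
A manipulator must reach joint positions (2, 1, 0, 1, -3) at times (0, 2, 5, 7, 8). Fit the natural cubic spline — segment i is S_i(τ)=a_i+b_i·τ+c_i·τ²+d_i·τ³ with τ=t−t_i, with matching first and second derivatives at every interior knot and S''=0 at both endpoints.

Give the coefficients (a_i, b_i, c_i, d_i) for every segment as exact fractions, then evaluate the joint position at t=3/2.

Δ: Δ0=-1/2, Δ1=-1/3, Δ2=1/2, Δ3=-4
row 1: diag=10, rhs=1; c'=3/10, d'=1/10
row 2: denom=10−3·3/10=91/10; d'=(5−3·1/10)/(91/10)=47/91
row 3: denom=6−2·20/91=506/91; d'=(-27−2·47/91)/(506/91)=-2551/506
back: M3=-2551/506
back: M2=47/91−20/91·-2551/506=411/253
back: M1=1/10−3/10·411/253=-98/253
M: M0=0, M1=-98/253, M2=411/253, M3=-2551/506, M4=0
seg 0: a=2, c=M0/2=0, d=(M1−M0)/(6·2)=-49/1518, b=Δ0−h0·(2M0+M1)/6=-563/1518
seg 1: a=1, c=M1/2=-49/253, d=(M2−M1)/(6·3)=509/4554, b=Δ1−h1·(2M1+M2)/6=-1151/1518
seg 2: a=0, c=M2/2=411/506, d=(M3−M2)/(6·2)=-3373/6072, b=Δ2−h2·(2M2+M3)/6=833/759
seg 3: a=1, c=M3/2=-2551/1012, d=(M4−M3)/(6·1)=2551/3036, b=Δ3−h3·(2M3+M4)/6=-3521/1518
t_q=3/2 → seg 0, τ=3/2; S=2+-563/1518·τ+0·τ²+-49/1518·τ³=5403/4048

  seg 0: a=2 b=-563/1518 c=0 d=-49/1518
  seg 1: a=1 b=-1151/1518 c=-49/253 d=509/4554
  seg 2: a=0 b=833/759 c=411/506 d=-3373/6072
  seg 3: a=1 b=-3521/1518 c=-2551/1012 d=2551/3036
S(3/2) = 5403/4048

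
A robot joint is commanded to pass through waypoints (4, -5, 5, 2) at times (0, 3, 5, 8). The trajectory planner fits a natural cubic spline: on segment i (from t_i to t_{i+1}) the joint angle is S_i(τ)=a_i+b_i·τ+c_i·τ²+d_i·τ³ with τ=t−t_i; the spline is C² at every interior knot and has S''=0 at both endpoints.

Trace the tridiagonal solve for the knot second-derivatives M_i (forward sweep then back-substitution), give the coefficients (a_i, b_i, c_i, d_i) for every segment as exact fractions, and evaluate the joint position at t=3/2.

  seg 0: a=4 b=-47/8 c=0 d=23/72
  seg 1: a=-5 b=11/4 c=23/8 d=-7/8
  seg 2: a=5 b=15/4 c=-19/8 d=19/72
S(3/2) = -239/64

Δ: Δ0=-3, Δ1=5, Δ2=-1
row 1: diag=10, rhs=48; c'=1/5, d'=24/5
row 2: denom=10−2·1/5=48/5; d'=(-36−2·24/5)/(48/5)=-19/4
back: M2=-19/4
back: M1=24/5−1/5·-19/4=23/4
M: M0=0, M1=23/4, M2=-19/4, M3=0
seg 0: a=4, c=M0/2=0, d=(M1−M0)/(6·3)=23/72, b=Δ0−h0·(2M0+M1)/6=-47/8
seg 1: a=-5, c=M1/2=23/8, d=(M2−M1)/(6·2)=-7/8, b=Δ1−h1·(2M1+M2)/6=11/4
seg 2: a=5, c=M2/2=-19/8, d=(M3−M2)/(6·3)=19/72, b=Δ2−h2·(2M2+M3)/6=15/4
t_q=3/2 → seg 0, τ=3/2; S=4+-47/8·τ+0·τ²+23/72·τ³=-239/64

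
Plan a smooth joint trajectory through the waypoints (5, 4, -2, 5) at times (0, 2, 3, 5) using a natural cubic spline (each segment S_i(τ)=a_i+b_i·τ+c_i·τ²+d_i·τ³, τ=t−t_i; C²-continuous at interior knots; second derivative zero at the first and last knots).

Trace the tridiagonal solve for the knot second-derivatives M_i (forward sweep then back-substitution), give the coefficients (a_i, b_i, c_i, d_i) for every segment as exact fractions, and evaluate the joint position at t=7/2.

Δ: Δ0=-1/2, Δ1=-6, Δ2=7/2
row 1: diag=6, rhs=-33; c'=1/6, d'=-11/2
row 2: denom=6−1·1/6=35/6; d'=(57−1·-11/2)/(35/6)=75/7
back: M2=75/7
back: M1=-11/2−1/6·75/7=-51/7
M: M0=0, M1=-51/7, M2=75/7, M3=0
seg 0: a=5, c=M0/2=0, d=(M1−M0)/(6·2)=-17/28, b=Δ0−h0·(2M0+M1)/6=27/14
seg 1: a=4, c=M1/2=-51/14, d=(M2−M1)/(6·1)=3, b=Δ1−h1·(2M1+M2)/6=-75/14
seg 2: a=-2, c=M2/2=75/14, d=(M3−M2)/(6·2)=-25/28, b=Δ2−h2·(2M2+M3)/6=-51/14
t_q=7/2 → seg 2, τ=1/2; S=-2+-51/14·τ+75/14·τ²+-25/28·τ³=-83/32

  seg 0: a=5 b=27/14 c=0 d=-17/28
  seg 1: a=4 b=-75/14 c=-51/14 d=3
  seg 2: a=-2 b=-51/14 c=75/14 d=-25/28
S(7/2) = -83/32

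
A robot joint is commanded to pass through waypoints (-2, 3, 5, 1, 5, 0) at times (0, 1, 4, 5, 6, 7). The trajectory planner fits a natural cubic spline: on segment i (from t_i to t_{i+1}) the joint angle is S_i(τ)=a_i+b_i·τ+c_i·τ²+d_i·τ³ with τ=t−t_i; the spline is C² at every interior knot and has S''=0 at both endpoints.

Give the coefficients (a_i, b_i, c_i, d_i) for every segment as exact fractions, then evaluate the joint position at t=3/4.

  seg 0: a=-2 b=12404/2379 c=0 d=-509/2379
  seg 1: a=3 b=10877/2379 c=-509/793 d=-1570/7137
  seg 2: a=5 b=-955/183 c=-2079/793 d=9136/2379
  seg 3: a=1 b=2519/2379 c=7057/793 d=-14174/2379
  seg 4: a=5 b=2339/2379 c=-7117/793 d=7117/2379
S(3/4) = 92379/50752

Δ: Δ0=5, Δ1=2/3, Δ2=-4, Δ3=4, Δ4=-5
row 1: diag=8, rhs=-26; c'=3/8, d'=-13/4
row 2: denom=8−3·3/8=55/8; d'=(-28−3·-13/4)/(55/8)=-146/55
row 3: denom=4−1·8/55=212/55; d'=(48−1·-146/55)/(212/55)=1393/106
row 4: denom=4−1·55/212=793/212; d'=(-54−1·1393/106)/(793/212)=-14234/793
back: M4=-14234/793
back: M3=1393/106−55/212·-14234/793=14114/793
back: M2=-146/55−8/55·14114/793=-4158/793
back: M1=-13/4−3/8·-4158/793=-1018/793
M: M0=0, M1=-1018/793, M2=-4158/793, M3=14114/793, M4=-14234/793, M5=0
seg 0: a=-2, c=M0/2=0, d=(M1−M0)/(6·1)=-509/2379, b=Δ0−h0·(2M0+M1)/6=12404/2379
seg 1: a=3, c=M1/2=-509/793, d=(M2−M1)/(6·3)=-1570/7137, b=Δ1−h1·(2M1+M2)/6=10877/2379
seg 2: a=5, c=M2/2=-2079/793, d=(M3−M2)/(6·1)=9136/2379, b=Δ2−h2·(2M2+M3)/6=-955/183
seg 3: a=1, c=M3/2=7057/793, d=(M4−M3)/(6·1)=-14174/2379, b=Δ3−h3·(2M3+M4)/6=2519/2379
seg 4: a=5, c=M4/2=-7117/793, d=(M5−M4)/(6·1)=7117/2379, b=Δ4−h4·(2M4+M5)/6=2339/2379
t_q=3/4 → seg 0, τ=3/4; S=-2+12404/2379·τ+0·τ²+-509/2379·τ³=92379/50752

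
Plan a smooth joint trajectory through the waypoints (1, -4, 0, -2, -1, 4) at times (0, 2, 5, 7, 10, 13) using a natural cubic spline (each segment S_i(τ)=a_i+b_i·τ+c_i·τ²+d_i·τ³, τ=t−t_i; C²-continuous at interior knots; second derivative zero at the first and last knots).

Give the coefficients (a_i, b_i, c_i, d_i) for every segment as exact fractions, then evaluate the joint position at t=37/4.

  seg 0: a=1 b=-22595/6414 c=0 d=820/3207
  seg 1: a=-4 b=-2915/6414 c=1640/1069 d=-18053/57726
  seg 2: a=0 b=983/3207 c=-8213/6414 d=1341/4276
  seg 3: a=-2 b=-3374/3207 c=1928/3207 d=-149/3207
  seg 4: a=-1 b=4171/3207 c=587/3207 d=-587/28863
S(37/4) = -126767/68416

Δ: Δ0=-5/2, Δ1=4/3, Δ2=-1, Δ3=1/3, Δ4=5/3
row 1: diag=10, rhs=23; c'=3/10, d'=23/10
row 2: denom=10−3·3/10=91/10; d'=(-14−3·23/10)/(91/10)=-209/91
row 3: denom=10−2·20/91=870/91; d'=(8−2·-209/91)/(870/91)=191/145
row 4: denom=12−3·91/290=3207/290; d'=(8−3·191/145)/(3207/290)=1174/3207
back: M4=1174/3207
back: M3=191/145−91/290·1174/3207=3856/3207
back: M2=-209/91−20/91·3856/3207=-8213/3207
back: M1=23/10−3/10·-8213/3207=3280/1069
M: M0=0, M1=3280/1069, M2=-8213/3207, M3=3856/3207, M4=1174/3207, M5=0
seg 0: a=1, c=M0/2=0, d=(M1−M0)/(6·2)=820/3207, b=Δ0−h0·(2M0+M1)/6=-22595/6414
seg 1: a=-4, c=M1/2=1640/1069, d=(M2−M1)/(6·3)=-18053/57726, b=Δ1−h1·(2M1+M2)/6=-2915/6414
seg 2: a=0, c=M2/2=-8213/6414, d=(M3−M2)/(6·2)=1341/4276, b=Δ2−h2·(2M2+M3)/6=983/3207
seg 3: a=-2, c=M3/2=1928/3207, d=(M4−M3)/(6·3)=-149/3207, b=Δ3−h3·(2M3+M4)/6=-3374/3207
seg 4: a=-1, c=M4/2=587/3207, d=(M5−M4)/(6·3)=-587/28863, b=Δ4−h4·(2M4+M5)/6=4171/3207
t_q=37/4 → seg 3, τ=9/4; S=-2+-3374/3207·τ+1928/3207·τ²+-149/3207·τ³=-126767/68416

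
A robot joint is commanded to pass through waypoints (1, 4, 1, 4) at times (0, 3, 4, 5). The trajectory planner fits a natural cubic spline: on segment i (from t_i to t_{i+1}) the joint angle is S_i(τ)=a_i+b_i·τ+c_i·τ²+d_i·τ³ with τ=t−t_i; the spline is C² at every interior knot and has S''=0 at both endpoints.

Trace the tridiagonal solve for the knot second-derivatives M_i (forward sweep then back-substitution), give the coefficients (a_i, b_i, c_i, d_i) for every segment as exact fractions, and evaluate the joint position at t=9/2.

Δ: Δ0=1, Δ1=-3, Δ2=3
row 1: diag=8, rhs=-24; c'=1/8, d'=-3
row 2: denom=4−1·1/8=31/8; d'=(36−1·-3)/(31/8)=312/31
back: M2=312/31
back: M1=-3−1/8·312/31=-132/31
M: M0=0, M1=-132/31, M2=312/31, M3=0
seg 0: a=1, c=M0/2=0, d=(M1−M0)/(6·3)=-22/93, b=Δ0−h0·(2M0+M1)/6=97/31
seg 1: a=4, c=M1/2=-66/31, d=(M2−M1)/(6·1)=74/31, b=Δ1−h1·(2M1+M2)/6=-101/31
seg 2: a=1, c=M2/2=156/31, d=(M3−M2)/(6·1)=-52/31, b=Δ2−h2·(2M2+M3)/6=-11/31
t_q=9/2 → seg 2, τ=1/2; S=1+-11/31·τ+156/31·τ²+-52/31·τ³=58/31

  seg 0: a=1 b=97/31 c=0 d=-22/93
  seg 1: a=4 b=-101/31 c=-66/31 d=74/31
  seg 2: a=1 b=-11/31 c=156/31 d=-52/31
S(9/2) = 58/31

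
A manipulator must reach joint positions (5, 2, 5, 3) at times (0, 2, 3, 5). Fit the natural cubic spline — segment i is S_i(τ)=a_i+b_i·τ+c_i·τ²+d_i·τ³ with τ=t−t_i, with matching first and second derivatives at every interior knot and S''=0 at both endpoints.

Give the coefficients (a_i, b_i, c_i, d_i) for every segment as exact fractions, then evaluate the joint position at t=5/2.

  seg 0: a=5 b=-229/70 c=0 d=31/70
  seg 1: a=2 b=143/70 c=93/35 d=-17/10
  seg 2: a=5 b=79/35 c=-171/70 d=57/140
S(5/2) = 389/112

Δ: Δ0=-3/2, Δ1=3, Δ2=-1
row 1: diag=6, rhs=27; c'=1/6, d'=9/2
row 2: denom=6−1·1/6=35/6; d'=(-24−1·9/2)/(35/6)=-171/35
back: M2=-171/35
back: M1=9/2−1/6·-171/35=186/35
M: M0=0, M1=186/35, M2=-171/35, M3=0
seg 0: a=5, c=M0/2=0, d=(M1−M0)/(6·2)=31/70, b=Δ0−h0·(2M0+M1)/6=-229/70
seg 1: a=2, c=M1/2=93/35, d=(M2−M1)/(6·1)=-17/10, b=Δ1−h1·(2M1+M2)/6=143/70
seg 2: a=5, c=M2/2=-171/70, d=(M3−M2)/(6·2)=57/140, b=Δ2−h2·(2M2+M3)/6=79/35
t_q=5/2 → seg 1, τ=1/2; S=2+143/70·τ+93/35·τ²+-17/10·τ³=389/112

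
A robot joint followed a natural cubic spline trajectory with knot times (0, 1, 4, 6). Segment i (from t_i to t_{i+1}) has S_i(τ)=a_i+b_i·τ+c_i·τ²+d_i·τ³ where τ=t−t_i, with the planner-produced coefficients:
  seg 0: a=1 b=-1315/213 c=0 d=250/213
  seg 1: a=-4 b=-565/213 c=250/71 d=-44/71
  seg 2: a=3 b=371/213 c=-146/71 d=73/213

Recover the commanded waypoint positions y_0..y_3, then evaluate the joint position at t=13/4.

y_0=1 y_1=-4 y_2=3 y_3=1
S(13/4) = 907/1136

y_0 = S_0(0) = a_0 = 1
y_1 = S_1(0) = a_1 = -4
y_2 = S_2(0) = a_2 = 3
y_3 = S_2(2) = 1
t_q=13/4 is in segment 1 (τ=9/4); S_1(τ)=907/1136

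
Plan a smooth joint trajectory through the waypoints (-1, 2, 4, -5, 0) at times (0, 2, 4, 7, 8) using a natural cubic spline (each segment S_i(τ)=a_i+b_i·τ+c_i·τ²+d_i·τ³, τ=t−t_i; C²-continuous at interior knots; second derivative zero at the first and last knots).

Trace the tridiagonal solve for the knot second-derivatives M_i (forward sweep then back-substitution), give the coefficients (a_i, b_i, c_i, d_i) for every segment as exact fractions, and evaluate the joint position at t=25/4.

Δ: Δ0=3/2, Δ1=1, Δ2=-3, Δ3=5
row 1: diag=8, rhs=-3; c'=1/4, d'=-3/8
row 2: denom=10−2·1/4=19/2; d'=(-24−2·-3/8)/(19/2)=-93/38
row 3: denom=8−3·6/19=134/19; d'=(48−3·-93/38)/(134/19)=2103/268
back: M3=2103/268
back: M2=-93/38−6/19·2103/268=-330/67
back: M1=-3/8−1/4·-330/67=459/536
M: M0=0, M1=459/536, M2=-330/67, M3=2103/268, M4=0
seg 0: a=-1, c=M0/2=0, d=(M1−M0)/(6·2)=153/2144, b=Δ0−h0·(2M0+M1)/6=651/536
seg 1: a=2, c=M1/2=459/1072, d=(M2−M1)/(6·2)=-1033/2144, b=Δ1−h1·(2M1+M2)/6=555/268
seg 2: a=4, c=M2/2=-165/67, d=(M3−M2)/(6·3)=1141/1608, b=Δ2−h2·(2M2+M3)/6=-1071/536
seg 3: a=-5, c=M3/2=2103/536, d=(M4−M3)/(6·1)=-701/536, b=Δ3−h3·(2M3+M4)/6=639/268
t_q=25/4 → seg 2, τ=9/4; S=4+-1071/536·τ+-165/67·τ²+1141/1608·τ³=-167425/34304

  seg 0: a=-1 b=651/536 c=0 d=153/2144
  seg 1: a=2 b=555/268 c=459/1072 d=-1033/2144
  seg 2: a=4 b=-1071/536 c=-165/67 d=1141/1608
  seg 3: a=-5 b=639/268 c=2103/536 d=-701/536
S(25/4) = -167425/34304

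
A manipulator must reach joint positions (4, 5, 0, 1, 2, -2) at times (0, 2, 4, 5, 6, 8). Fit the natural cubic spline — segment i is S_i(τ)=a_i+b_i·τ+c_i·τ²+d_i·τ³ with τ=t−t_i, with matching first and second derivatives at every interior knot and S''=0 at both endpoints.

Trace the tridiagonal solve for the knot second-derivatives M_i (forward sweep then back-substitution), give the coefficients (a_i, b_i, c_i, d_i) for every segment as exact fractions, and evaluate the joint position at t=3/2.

Δ: Δ0=1/2, Δ1=-5/2, Δ2=1, Δ3=1, Δ4=-2
row 1: diag=8, rhs=-18; c'=1/4, d'=-9/4
row 2: denom=6−2·1/4=11/2; d'=(21−2·-9/4)/(11/2)=51/11
row 3: denom=4−1·2/11=42/11; d'=(0−1·51/11)/(42/11)=-17/14
row 4: denom=6−1·11/42=241/42; d'=(-18−1·-17/14)/(241/42)=-705/241
back: M4=-705/241
back: M3=-17/14−11/42·-705/241=-108/241
back: M2=51/11−2/11·-108/241=1137/241
back: M1=-9/4−1/4·1137/241=-1653/482
M: M0=0, M1=-1653/482, M2=1137/241, M3=-108/241, M4=-705/241, M5=0
seg 0: a=4, c=M0/2=0, d=(M1−M0)/(6·2)=-551/1928, b=Δ0−h0·(2M0+M1)/6=396/241
seg 1: a=5, c=M1/2=-1653/964, d=(M2−M1)/(6·2)=1309/1928, b=Δ1−h1·(2M1+M2)/6=-861/482
seg 2: a=0, c=M2/2=1137/482, d=(M3−M2)/(6·1)=-415/482, b=Δ2−h2·(2M2+M3)/6=-120/241
seg 3: a=1, c=M3/2=-54/241, d=(M4−M3)/(6·1)=-199/482, b=Δ3−h3·(2M3+M4)/6=789/482
seg 4: a=2, c=M4/2=-705/482, d=(M5−M4)/(6·2)=235/964, b=Δ4−h4·(2M4+M5)/6=-12/241
t_q=3/2 → seg 0, τ=3/2; S=4+396/241·τ+0·τ²+-551/1928·τ³=84835/15424

  seg 0: a=4 b=396/241 c=0 d=-551/1928
  seg 1: a=5 b=-861/482 c=-1653/964 d=1309/1928
  seg 2: a=0 b=-120/241 c=1137/482 d=-415/482
  seg 3: a=1 b=789/482 c=-54/241 d=-199/482
  seg 4: a=2 b=-12/241 c=-705/482 d=235/964
S(3/2) = 84835/15424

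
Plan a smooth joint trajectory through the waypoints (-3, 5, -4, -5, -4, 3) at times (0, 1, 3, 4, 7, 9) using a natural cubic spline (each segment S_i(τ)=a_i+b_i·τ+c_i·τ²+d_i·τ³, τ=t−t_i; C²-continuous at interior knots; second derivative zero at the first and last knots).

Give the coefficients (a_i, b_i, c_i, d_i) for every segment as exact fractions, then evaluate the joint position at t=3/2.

Δ: Δ0=8, Δ1=-9/2, Δ2=-1, Δ3=1/3, Δ4=7/2
row 1: diag=6, rhs=-75; c'=1/3, d'=-25/2
row 2: denom=6−2·1/3=16/3; d'=(21−2·-25/2)/(16/3)=69/8
row 3: denom=8−1·3/16=125/16; d'=(8−1·69/8)/(125/16)=-2/25
row 4: denom=10−3·48/125=1106/125; d'=(19−3·-2/25)/(1106/125)=2405/1106
back: M4=2405/1106
back: M3=-2/25−48/125·2405/1106=-506/553
back: M2=69/8−3/16·-506/553=9729/1106
back: M1=-25/2−1/3·9729/1106=-8534/553
M: M0=0, M1=-8534/553, M2=9729/1106, M3=-506/553, M4=2405/1106, M5=0
seg 0: a=-3, c=M0/2=0, d=(M1−M0)/(6·1)=-4267/1659, b=Δ0−h0·(2M0+M1)/6=17539/1659
seg 1: a=5, c=M1/2=-4267/553, d=(M2−M1)/(6·2)=26797/13272, b=Δ1−h1·(2M1+M2)/6=4738/1659
seg 2: a=-4, c=M2/2=9729/2212, d=(M3−M2)/(6·1)=-10741/6636, b=Δ2−h2·(2M2+M3)/6=-12541/3318
seg 3: a=-5, c=M3/2=-253/553, d=(M4−M3)/(6·3)=1139/6636, b=Δ3−h3·(2M3+M4)/6=1069/6636
seg 4: a=-4, c=M4/2=2405/2212, d=(M5−M4)/(6·2)=-2405/13272, b=Δ4−h4·(2M4+M5)/6=6803/3318
t_q=3/2 → seg 1, τ=1/2; S=5+4738/1659·τ+-4267/553·τ²+26797/13272·τ³=168159/35392

  seg 0: a=-3 b=17539/1659 c=0 d=-4267/1659
  seg 1: a=5 b=4738/1659 c=-4267/553 d=26797/13272
  seg 2: a=-4 b=-12541/3318 c=9729/2212 d=-10741/6636
  seg 3: a=-5 b=1069/6636 c=-253/553 d=1139/6636
  seg 4: a=-4 b=6803/3318 c=2405/2212 d=-2405/13272
S(3/2) = 168159/35392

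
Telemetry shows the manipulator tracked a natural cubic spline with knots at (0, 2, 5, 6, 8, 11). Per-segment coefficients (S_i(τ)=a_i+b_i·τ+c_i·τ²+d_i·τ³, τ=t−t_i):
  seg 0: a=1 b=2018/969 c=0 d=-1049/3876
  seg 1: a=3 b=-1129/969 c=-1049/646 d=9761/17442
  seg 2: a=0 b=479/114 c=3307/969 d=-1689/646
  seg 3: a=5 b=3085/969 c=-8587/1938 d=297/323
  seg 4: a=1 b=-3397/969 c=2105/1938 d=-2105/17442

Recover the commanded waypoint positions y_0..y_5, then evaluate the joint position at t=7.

y_0 = S_0(0) = a_0 = 1
y_1 = S_1(0) = a_1 = 3
y_2 = S_2(0) = a_2 = 0
y_3 = S_3(0) = a_3 = 5
y_4 = S_4(0) = a_4 = 1
y_5 = S_4(3) = -3
t_q=7 is in segment 3 (τ=1); S_3(τ)=9055/1938

y_0=1 y_1=3 y_2=0 y_3=5 y_4=1 y_5=-3
S(7) = 9055/1938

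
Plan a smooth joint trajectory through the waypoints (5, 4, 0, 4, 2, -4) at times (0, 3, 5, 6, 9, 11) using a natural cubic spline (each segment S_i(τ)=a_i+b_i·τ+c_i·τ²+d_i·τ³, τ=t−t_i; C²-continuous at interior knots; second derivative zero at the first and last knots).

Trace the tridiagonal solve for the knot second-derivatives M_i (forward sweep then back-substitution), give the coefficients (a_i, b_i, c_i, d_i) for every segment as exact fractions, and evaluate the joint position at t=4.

  seg 0: a=5 b=597/646 c=0 d=-2437/17442
  seg 1: a=4 b=-920/323 c=-2437/1938 d=3259/3876
  seg 2: a=0 b=2143/969 c=3670/969 d=-1937/969
  seg 3: a=4 b=72/19 c=-2141/969 d=2105/8721
  seg 4: a=2 b=-953/323 c=-12/323 d=2/323
S(4) = 2849/3876

Δ: Δ0=-1/3, Δ1=-2, Δ2=4, Δ3=-2/3, Δ4=-3
row 1: diag=10, rhs=-10; c'=1/5, d'=-1
row 2: denom=6−2·1/5=28/5; d'=(36−2·-1)/(28/5)=95/14
row 3: denom=8−1·5/28=219/28; d'=(-28−1·95/14)/(219/28)=-974/219
row 4: denom=10−3·28/73=646/73; d'=(-14−3·-974/219)/(646/73)=-24/323
back: M4=-24/323
back: M3=-974/219−28/73·-24/323=-4282/969
back: M2=95/14−5/28·-4282/969=7340/969
back: M1=-1−1/5·7340/969=-2437/969
M: M0=0, M1=-2437/969, M2=7340/969, M3=-4282/969, M4=-24/323, M5=0
seg 0: a=5, c=M0/2=0, d=(M1−M0)/(6·3)=-2437/17442, b=Δ0−h0·(2M0+M1)/6=597/646
seg 1: a=4, c=M1/2=-2437/1938, d=(M2−M1)/(6·2)=3259/3876, b=Δ1−h1·(2M1+M2)/6=-920/323
seg 2: a=0, c=M2/2=3670/969, d=(M3−M2)/(6·1)=-1937/969, b=Δ2−h2·(2M2+M3)/6=2143/969
seg 3: a=4, c=M3/2=-2141/969, d=(M4−M3)/(6·3)=2105/8721, b=Δ3−h3·(2M3+M4)/6=72/19
seg 4: a=2, c=M4/2=-12/323, d=(M5−M4)/(6·2)=2/323, b=Δ4−h4·(2M4+M5)/6=-953/323
t_q=4 → seg 1, τ=1; S=4+-920/323·τ+-2437/1938·τ²+3259/3876·τ³=2849/3876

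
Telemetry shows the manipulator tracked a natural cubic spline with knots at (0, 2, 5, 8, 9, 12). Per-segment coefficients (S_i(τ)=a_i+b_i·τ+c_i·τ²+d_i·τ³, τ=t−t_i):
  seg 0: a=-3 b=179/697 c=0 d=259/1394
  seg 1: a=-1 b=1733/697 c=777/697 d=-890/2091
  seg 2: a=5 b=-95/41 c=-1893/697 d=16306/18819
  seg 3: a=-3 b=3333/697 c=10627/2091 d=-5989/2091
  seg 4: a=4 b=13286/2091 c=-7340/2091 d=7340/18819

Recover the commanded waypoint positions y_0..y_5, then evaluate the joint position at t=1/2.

y_0=-3 y_1=-1 y_2=5 y_3=-3 y_4=4 y_5=2
S(1/2) = -31765/11152

y_0 = S_0(0) = a_0 = -3
y_1 = S_1(0) = a_1 = -1
y_2 = S_2(0) = a_2 = 5
y_3 = S_3(0) = a_3 = -3
y_4 = S_4(0) = a_4 = 4
y_5 = S_4(3) = 2
t_q=1/2 is in segment 0 (τ=1/2); S_0(τ)=-31765/11152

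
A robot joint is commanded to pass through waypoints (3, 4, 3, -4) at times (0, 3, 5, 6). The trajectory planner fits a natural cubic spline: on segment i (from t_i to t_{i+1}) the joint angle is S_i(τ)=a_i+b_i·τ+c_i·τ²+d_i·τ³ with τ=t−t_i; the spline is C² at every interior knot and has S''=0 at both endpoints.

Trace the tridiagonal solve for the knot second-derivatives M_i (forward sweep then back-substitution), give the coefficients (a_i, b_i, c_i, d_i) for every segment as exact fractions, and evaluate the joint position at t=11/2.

  seg 0: a=3 b=-2/21 c=0 d=1/21
  seg 1: a=4 b=25/21 c=3/7 d=-107/168
  seg 2: a=3 b=-199/42 c=-95/28 d=95/84
S(11/2) = -17/224

Δ: Δ0=1/3, Δ1=-1/2, Δ2=-7
row 1: diag=10, rhs=-5; c'=1/5, d'=-1/2
row 2: denom=6−2·1/5=28/5; d'=(-39−2·-1/2)/(28/5)=-95/14
back: M2=-95/14
back: M1=-1/2−1/5·-95/14=6/7
M: M0=0, M1=6/7, M2=-95/14, M3=0
seg 0: a=3, c=M0/2=0, d=(M1−M0)/(6·3)=1/21, b=Δ0−h0·(2M0+M1)/6=-2/21
seg 1: a=4, c=M1/2=3/7, d=(M2−M1)/(6·2)=-107/168, b=Δ1−h1·(2M1+M2)/6=25/21
seg 2: a=3, c=M2/2=-95/28, d=(M3−M2)/(6·1)=95/84, b=Δ2−h2·(2M2+M3)/6=-199/42
t_q=11/2 → seg 2, τ=1/2; S=3+-199/42·τ+-95/28·τ²+95/84·τ³=-17/224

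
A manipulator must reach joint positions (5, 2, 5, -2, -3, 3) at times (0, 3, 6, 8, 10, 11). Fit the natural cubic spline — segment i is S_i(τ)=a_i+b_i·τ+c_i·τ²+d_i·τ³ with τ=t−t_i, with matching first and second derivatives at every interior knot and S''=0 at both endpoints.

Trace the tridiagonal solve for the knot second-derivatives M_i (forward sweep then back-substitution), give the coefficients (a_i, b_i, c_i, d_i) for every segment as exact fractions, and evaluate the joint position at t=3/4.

  seg 0: a=5 b=-747/383 c=0 d=364/3447
  seg 1: a=2 b=345/383 c=364/383 d=-1054/3447
  seg 2: a=5 b=-633/383 c=-690/383 d=1345/3064
  seg 3: a=-2 b=-2751/766 c=1275/1532 d=1093/3064
  seg 4: a=-3 b=1539/383 c=2277/766 d=-759/766
S(3/4) = 21949/6128

Δ: Δ0=-1, Δ1=1, Δ2=-7/2, Δ3=-1/2, Δ4=6
row 1: diag=12, rhs=12; c'=1/4, d'=1
row 2: denom=10−3·1/4=37/4; d'=(-27−3·1)/(37/4)=-120/37
row 3: denom=8−2·8/37=280/37; d'=(18−2·-120/37)/(280/37)=453/140
row 4: denom=6−2·37/140=383/70; d'=(39−2·453/140)/(383/70)=2277/383
back: M4=2277/383
back: M3=453/140−37/140·2277/383=1275/766
back: M2=-120/37−8/37·1275/766=-1380/383
back: M1=1−1/4·-1380/383=728/383
M: M0=0, M1=728/383, M2=-1380/383, M3=1275/766, M4=2277/383, M5=0
seg 0: a=5, c=M0/2=0, d=(M1−M0)/(6·3)=364/3447, b=Δ0−h0·(2M0+M1)/6=-747/383
seg 1: a=2, c=M1/2=364/383, d=(M2−M1)/(6·3)=-1054/3447, b=Δ1−h1·(2M1+M2)/6=345/383
seg 2: a=5, c=M2/2=-690/383, d=(M3−M2)/(6·2)=1345/3064, b=Δ2−h2·(2M2+M3)/6=-633/383
seg 3: a=-2, c=M3/2=1275/1532, d=(M4−M3)/(6·2)=1093/3064, b=Δ3−h3·(2M3+M4)/6=-2751/766
seg 4: a=-3, c=M4/2=2277/766, d=(M5−M4)/(6·1)=-759/766, b=Δ4−h4·(2M4+M5)/6=1539/383
t_q=3/4 → seg 0, τ=3/4; S=5+-747/383·τ+0·τ²+364/3447·τ³=21949/6128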